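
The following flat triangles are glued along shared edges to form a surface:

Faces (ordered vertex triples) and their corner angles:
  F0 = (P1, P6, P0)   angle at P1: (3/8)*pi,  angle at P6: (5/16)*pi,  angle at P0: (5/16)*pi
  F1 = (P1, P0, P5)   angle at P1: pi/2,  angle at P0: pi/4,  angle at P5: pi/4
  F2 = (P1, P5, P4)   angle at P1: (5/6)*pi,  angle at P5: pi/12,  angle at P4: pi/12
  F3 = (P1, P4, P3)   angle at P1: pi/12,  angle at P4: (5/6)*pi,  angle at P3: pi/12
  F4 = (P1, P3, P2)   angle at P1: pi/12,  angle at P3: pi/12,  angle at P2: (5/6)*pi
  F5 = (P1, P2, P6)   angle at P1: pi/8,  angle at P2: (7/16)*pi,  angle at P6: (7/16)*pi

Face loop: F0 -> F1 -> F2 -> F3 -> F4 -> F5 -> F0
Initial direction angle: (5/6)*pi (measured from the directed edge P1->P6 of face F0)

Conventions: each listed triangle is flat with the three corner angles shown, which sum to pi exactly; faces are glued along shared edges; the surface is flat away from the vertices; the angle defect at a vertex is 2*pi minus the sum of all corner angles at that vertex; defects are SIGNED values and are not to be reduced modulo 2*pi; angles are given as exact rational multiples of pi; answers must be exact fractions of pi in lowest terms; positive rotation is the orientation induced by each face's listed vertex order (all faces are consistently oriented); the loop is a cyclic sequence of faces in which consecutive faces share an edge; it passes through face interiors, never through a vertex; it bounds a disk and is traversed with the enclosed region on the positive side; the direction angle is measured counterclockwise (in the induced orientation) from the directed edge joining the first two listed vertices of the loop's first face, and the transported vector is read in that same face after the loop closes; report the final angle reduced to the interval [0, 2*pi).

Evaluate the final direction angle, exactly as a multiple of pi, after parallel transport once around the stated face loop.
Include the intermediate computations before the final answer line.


enclosed vertex P1: corner angles sum to 2*pi, defect = 2*pi - 2*pi = 0
summing the enclosed defects onto the initial angle, mod 2*pi in the induced orientation:
final angle = (5/6)*pi + 0 = (5/6)*pi (mod 2*pi)

Answer: final direction angle = (5/6)*pi


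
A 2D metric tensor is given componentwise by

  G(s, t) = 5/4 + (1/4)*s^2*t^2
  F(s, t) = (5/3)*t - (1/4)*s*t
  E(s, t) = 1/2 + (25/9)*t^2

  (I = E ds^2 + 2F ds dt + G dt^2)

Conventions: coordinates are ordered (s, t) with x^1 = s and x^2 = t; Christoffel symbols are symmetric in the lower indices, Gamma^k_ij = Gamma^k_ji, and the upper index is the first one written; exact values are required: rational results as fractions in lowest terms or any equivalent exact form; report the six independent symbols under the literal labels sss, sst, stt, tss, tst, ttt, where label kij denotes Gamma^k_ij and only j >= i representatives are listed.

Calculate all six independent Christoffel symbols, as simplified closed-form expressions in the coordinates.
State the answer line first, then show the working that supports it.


Answer: Gamma_sss = (-327*s*t^2 + 2180*t^2)/(300*s^2*t^4 + 27*s^2*t^2 + 360*s*t^2 + 300*t^2 + 270), Gamma_sst = (109*s^2*t^3 - 60*s*t^3 + 500*t)/(100*s^2*t^4 + 9*s^2*t^2 + 120*s*t^2 + 100*t^2 + 90), Gamma_stt = (-9*s^3*t^4 - 45*s*t^2 - 45*s + 300)/(100*s^2*t^4 + 9*s^2*t^2 + 120*s*t^2 + 100*t^2 + 90), Gamma_tss = (-10900*t^3 - 1962*t)/(900*s^2*t^4 + 81*s^2*t^2 + 1080*s*t^2 + 900*t^2 + 810), Gamma_tst = (300*s*t^4 + 354*s*t^2 - 2000*t^2)/(300*s^2*t^4 + 27*s^2*t^2 + 360*s*t^2 + 300*t^2 + 270), Gamma_ttt = (91*s^2*t^3 + 9*s^2*t + 60*s*t^3 + 120*s*t - 400*t)/(100*s^2*t^4 + 9*s^2*t^2 + 120*s*t^2 + 100*t^2 + 90)

E = 1/2 + (25/9)*t^2; F = (5/3)*t - (1/4)*s*t; G = 5/4 + (1/4)*s^2*t^2
Gamma^k_ij = (1/2) g^{kl} (d_i g_jl + d_j g_il - d_l g_ij), with g^inv = (1/(EG-F^2)) [[G, -F], [-F, E]]
first partials: E_s = 0, E_t = (50/9)*t, F_s = -(1/4)*t, F_t = 5/3 - (1/4)*s, G_s = (1/2)*s*t^2, G_t = (1/2)*s^2*t
D = EG - F^2 = 5/8 + (25/36)*t^2 + (5/6)*s*t^2 + (1/16)*s^2*t^2 + (25/36)*s^2*t^4
expanded: Gamma^s_ss = (G E_s - 2F F_s + F E_t)/(2D), Gamma^s_st = (G E_t - F G_s)/(2D), Gamma^s_tt = (2G F_t - G G_s - F G_t)/(2D), Gamma^t_ss = (2E F_s - E E_t - F E_s)/(2D), Gamma^t_st = (E G_s - F E_t)/(2D), Gamma^t_tt = (E G_t - 2F F_t + F G_s)/(2D); substitute and cancel common factors


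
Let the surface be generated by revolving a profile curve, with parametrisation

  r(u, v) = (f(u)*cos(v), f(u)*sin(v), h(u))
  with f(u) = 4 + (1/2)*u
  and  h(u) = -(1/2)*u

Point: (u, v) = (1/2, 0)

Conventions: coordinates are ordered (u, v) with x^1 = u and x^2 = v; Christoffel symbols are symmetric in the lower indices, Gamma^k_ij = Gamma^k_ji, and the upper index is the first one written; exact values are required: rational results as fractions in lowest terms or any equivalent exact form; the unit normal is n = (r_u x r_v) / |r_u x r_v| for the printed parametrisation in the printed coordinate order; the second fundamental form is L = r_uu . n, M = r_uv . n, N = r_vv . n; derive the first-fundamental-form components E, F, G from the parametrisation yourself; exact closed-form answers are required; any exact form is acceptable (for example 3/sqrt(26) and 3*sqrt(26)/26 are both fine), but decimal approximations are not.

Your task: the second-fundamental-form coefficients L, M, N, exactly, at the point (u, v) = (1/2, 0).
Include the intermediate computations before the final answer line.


f = 17/4, f' = 1/2, f'' = 0, h' = -1/2, h'' = 0
E = 1/2, F = 0, G = 289/16; answer radicand W^2 = 1/2
unnormalised second-form numerators: l = 0, m = 0, n = -17/8; L = l/sqrt(1/2), and similarly M = m/sqrt(W^2), N = n/sqrt(W^2)

Answer: L = 0, M = 0, N = -17*sqrt(2)/8


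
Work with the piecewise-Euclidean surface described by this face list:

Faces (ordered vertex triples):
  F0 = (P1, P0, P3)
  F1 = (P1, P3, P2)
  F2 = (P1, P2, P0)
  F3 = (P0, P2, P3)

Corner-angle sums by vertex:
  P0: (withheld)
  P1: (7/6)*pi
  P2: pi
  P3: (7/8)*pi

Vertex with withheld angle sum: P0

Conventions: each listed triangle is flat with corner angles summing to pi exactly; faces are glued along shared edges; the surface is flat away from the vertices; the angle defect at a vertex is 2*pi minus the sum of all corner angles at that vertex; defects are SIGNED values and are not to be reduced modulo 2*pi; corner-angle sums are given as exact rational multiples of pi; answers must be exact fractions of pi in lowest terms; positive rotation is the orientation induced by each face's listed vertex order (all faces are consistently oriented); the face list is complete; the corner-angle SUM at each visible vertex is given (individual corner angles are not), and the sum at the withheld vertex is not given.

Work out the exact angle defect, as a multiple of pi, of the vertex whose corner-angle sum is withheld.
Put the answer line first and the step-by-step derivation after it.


Answer: defect(P0) = (25/24)*pi

V = 4, E = 6, F = 4; chi = V - E + F = 2
Gauss-Bonnet: total defect = 2*pi*chi = 4*pi; visible defects sum to (71/24)*pi


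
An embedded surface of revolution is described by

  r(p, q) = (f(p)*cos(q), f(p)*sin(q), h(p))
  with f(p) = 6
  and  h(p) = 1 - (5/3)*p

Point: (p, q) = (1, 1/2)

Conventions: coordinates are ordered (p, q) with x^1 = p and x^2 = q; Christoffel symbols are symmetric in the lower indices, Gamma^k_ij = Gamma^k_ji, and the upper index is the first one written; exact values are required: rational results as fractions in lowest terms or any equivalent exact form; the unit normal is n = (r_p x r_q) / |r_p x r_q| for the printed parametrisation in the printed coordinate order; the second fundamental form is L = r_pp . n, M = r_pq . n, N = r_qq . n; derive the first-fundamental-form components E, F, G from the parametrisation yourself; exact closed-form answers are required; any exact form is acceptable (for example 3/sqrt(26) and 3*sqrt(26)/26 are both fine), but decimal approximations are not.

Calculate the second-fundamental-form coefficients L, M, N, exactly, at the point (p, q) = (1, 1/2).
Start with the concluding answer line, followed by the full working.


Answer: L = 0, M = 0, N = -6

f = 6, f' = 0, f'' = 0, h' = -5/3, h'' = 0
E = 25/9, F = 0, G = 36; answer radicand W^2 = 25/9
unnormalised second-form numerators: l = 0, m = 0, n = -10; L = l/sqrt(25/9), and similarly M = m/sqrt(W^2), N = n/sqrt(W^2)


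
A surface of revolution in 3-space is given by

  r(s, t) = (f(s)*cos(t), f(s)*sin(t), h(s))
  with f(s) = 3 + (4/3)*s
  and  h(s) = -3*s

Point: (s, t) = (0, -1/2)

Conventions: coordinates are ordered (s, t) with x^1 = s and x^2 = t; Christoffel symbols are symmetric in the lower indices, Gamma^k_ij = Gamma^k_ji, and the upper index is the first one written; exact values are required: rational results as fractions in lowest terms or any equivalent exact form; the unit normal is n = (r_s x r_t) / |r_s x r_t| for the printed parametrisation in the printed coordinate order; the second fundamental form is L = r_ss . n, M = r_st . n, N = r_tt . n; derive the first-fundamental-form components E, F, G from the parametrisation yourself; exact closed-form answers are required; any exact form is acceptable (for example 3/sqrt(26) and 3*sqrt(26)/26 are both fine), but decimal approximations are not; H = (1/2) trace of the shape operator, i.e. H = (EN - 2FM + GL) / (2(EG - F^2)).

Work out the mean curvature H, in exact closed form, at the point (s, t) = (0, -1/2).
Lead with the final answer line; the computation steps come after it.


Answer: H = -3*sqrt(97)/194

f = 3, f' = 4/3, f'' = 0, h' = -3, h'' = 0
E = 97/9, F = 0, G = 9; answer radicand W^2 = 97/9
unnormalised second-form numerators: l = 0, m = 0, n = -9; L = l/sqrt(97/9), and similarly M = m/sqrt(W^2), N = n/sqrt(W^2)
H = (E*n - 2*F*m + G*l) / (2*(EG - F^2)*sqrt(W^2)); E*n - 2*F*m + G*l = -97, EG - F^2 = 97, so H = (-1/2)/sqrt(97/9)


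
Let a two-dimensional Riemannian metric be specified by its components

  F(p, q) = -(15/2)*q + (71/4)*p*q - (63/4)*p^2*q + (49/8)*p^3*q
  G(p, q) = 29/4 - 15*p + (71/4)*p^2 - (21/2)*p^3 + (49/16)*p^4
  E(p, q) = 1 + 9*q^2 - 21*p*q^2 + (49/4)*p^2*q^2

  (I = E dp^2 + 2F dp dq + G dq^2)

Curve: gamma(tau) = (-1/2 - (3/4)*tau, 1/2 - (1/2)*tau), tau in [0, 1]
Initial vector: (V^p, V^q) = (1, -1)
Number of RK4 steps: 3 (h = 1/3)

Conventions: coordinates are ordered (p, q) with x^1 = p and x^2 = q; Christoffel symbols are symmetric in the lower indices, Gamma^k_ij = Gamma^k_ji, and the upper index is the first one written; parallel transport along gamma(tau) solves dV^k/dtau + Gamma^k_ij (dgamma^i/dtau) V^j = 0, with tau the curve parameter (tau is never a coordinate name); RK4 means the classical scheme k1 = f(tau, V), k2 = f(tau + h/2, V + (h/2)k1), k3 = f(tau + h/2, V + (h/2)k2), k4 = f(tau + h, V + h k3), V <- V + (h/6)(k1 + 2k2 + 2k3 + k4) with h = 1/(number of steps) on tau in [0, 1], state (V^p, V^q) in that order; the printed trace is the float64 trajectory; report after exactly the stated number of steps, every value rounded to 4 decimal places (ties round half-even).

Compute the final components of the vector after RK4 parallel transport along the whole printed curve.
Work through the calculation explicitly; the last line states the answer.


gamma'(tau) = (-3/4, -1/2); f(tau, V)^k = -Gamma^k_ij(gamma(tau)) gamma'^i(tau) V^j; h = 1/3; intermediate values shown to 6 dp
curve data and Christoffel symbols at the stage parameters:
  tau = 0.000000: gamma = (-0.500000, 0.500000), gamma' = (-0.750000, -0.500000); Gamma_ppp = -0.157840, Gamma_ppq = 0.428423, Gamma_pqq = 0.000000, Gamma_qpp = 0.294912, Gamma_qpq = -0.800475, Gamma_qqq = 0.000000
  tau = 0.166667: gamma = (-0.625000, 0.416667), gamma' = (-0.750000, -0.500000); Gamma_ppp = -0.100832, Gamma_ppq = 0.358673, Gamma_pqq = 0.000000, Gamma_qpp = 0.235983, Gamma_qpq = -0.839424, Gamma_qqq = 0.000000
  tau = 0.333333: gamma = (-0.750000, 0.333333), gamma' = (-0.750000, -0.500000); Gamma_ppp = -0.058491, Gamma_ppq = 0.282012, Gamma_pqq = 0.000000, Gamma_qpp = 0.178886, Gamma_qpq = -0.862487, Gamma_qqq = 0.000000
  tau = 0.500000: gamma = (-0.875000, 0.250000), gamma' = (-0.750000, -0.500000); Gamma_ppp = -0.029411, Gamma_ppq = 0.203775, Gamma_pqq = 0.000000, Gamma_qpp = 0.125451, Gamma_qpq = -0.869194, Gamma_qqq = 0.000000
  tau = 0.666667: gamma = (-1.000000, 0.166667), gamma' = (-0.750000, -0.500000); Gamma_ppp = -0.011545, Gamma_ppq = 0.128648, Gamma_pqq = 0.000000, Gamma_qpp = 0.077265, Gamma_qpq = -0.860949, Gamma_qqq = 0.000000
  tau = 0.833333: gamma = (-1.125000, 0.083333), gamma' = (-0.750000, -0.500000); Gamma_ppp = -0.002525, Gamma_ppq = 0.060059, Gamma_pqq = 0.000000, Gamma_qpp = 0.035333, Gamma_qpq = -0.840423, Gamma_qqq = 0.000000
  tau = 1.000000: gamma = (-1.250000, 0.000000), gamma' = (-0.750000, -0.500000); Gamma_ppp = 0.000000, Gamma_ppq = 0.000000, Gamma_pqq = 0.000000, Gamma_qpp = 0.000000, Gamma_qpq = -0.810825, Gamma_qqq = 0.000000
step 0: V^p = 1.0000, V^q = -1.0000
step 1: k1 = (-0.225486, 0.421302), k2 = (-0.150301, 0.351758), k3 = (-0.152119, 0.356014), k4 = (-0.094197, 0.288086); V <- V + (h/6)(k1 + 2k2 + 2k3 + k4): V^p = 0.9486, V^q = -0.8819
step 2: k1 = (-0.094392, 0.288681), k2 = (-0.052963, 0.225910), k3 = (-0.054010, 0.230379), k4 = (-0.025882, 0.173213); V <- V + (h/6)(k1 + 2k2 + 2k3 + k4): V^p = 0.9301, V^q = -0.8056
step 3: k1 = (-0.025956, 0.173703), k2 = (-0.008937, 0.125052), k3 = (-0.009222, 0.129046), k4 = (0.000000, 0.087919); V <- V + (h/6)(k1 + 2k2 + 2k3 + k4): V^p = 0.9266, V^q = -0.7628

Answer: V^p = 0.9266, V^q = -0.7628


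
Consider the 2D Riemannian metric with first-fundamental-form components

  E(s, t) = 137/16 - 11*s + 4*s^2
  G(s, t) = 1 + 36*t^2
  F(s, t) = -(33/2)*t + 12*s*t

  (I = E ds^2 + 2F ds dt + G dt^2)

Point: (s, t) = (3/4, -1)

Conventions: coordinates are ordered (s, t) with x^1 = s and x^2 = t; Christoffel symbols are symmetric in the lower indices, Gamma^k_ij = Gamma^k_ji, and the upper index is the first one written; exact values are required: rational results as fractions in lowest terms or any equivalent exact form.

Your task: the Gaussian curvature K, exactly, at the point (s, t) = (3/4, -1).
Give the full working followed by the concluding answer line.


E = 41/16, F = 15/2, G = 37, EG - F^2 = 617/16 at the point
E_s = -5, E_t = 0, F_s = -12, F_t = -15/2, G_s = 0, G_t = -72
E_tt = 0, F_st = 12, G_ss = 0
Brioschi: K = (det M1 - det M2) / (EG - F^2)^2 with the standard first/second-derivative matrices M1, M2.
M1 = [[-E_tt/2 + F_st - G_ss/2, E_s/2, F_s - E_t/2], [F_t - G_s/2, E, F], [G_t/2, F, G]] = [[12, -5/2, -12], [-15/2, 41/16, 15/2], [-36, 15/2, 37]]; det M1 = 12
M2 = [[0, E_t/2, G_s/2], [E_t/2, E, F], [G_s/2, F, G]] = [[0, 0, 0], [0, 41/16, 15/2], [0, 15/2, 37]]; det M2 = 0
det M1 - det M2 = 12; K = 12 / (617/16)^2 = 3072/380689

Answer: K = 3072/380689


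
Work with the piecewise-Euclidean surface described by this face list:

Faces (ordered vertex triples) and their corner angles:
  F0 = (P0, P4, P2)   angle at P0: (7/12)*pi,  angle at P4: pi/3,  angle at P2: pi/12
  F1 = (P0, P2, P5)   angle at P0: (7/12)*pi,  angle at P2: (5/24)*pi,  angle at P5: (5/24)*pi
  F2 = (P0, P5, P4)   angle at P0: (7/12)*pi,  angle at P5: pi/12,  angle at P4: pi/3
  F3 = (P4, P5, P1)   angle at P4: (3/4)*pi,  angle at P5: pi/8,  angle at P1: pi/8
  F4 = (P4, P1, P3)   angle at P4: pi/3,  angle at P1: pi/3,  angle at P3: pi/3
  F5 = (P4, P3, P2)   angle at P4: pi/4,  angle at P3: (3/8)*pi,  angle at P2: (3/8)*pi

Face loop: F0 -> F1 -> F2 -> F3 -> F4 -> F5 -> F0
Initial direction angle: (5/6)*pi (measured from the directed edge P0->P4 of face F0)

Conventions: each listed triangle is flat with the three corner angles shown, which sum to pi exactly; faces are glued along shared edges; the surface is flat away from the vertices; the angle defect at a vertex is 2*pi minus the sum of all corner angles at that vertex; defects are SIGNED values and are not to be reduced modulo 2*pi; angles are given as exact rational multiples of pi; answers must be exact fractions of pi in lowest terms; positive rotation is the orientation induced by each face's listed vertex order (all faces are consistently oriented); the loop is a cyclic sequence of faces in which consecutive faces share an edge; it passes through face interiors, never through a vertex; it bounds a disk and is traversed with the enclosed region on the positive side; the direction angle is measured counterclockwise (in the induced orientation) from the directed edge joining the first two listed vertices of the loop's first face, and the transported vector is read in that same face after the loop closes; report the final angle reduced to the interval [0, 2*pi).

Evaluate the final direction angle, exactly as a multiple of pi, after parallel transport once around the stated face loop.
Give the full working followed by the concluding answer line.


enclosed vertex P0: corner angles sum to (7/4)*pi, defect = 2*pi - (7/4)*pi = pi/4
enclosed vertex P4: corner angles sum to 2*pi, defect = 2*pi - 2*pi = 0
the rotation equals the total enclosed defect, so the final angle is initial + defects (mod 2*pi)
final angle = (5/6)*pi + pi/4 = (13/12)*pi (mod 2*pi)

Answer: final direction angle = (13/12)*pi


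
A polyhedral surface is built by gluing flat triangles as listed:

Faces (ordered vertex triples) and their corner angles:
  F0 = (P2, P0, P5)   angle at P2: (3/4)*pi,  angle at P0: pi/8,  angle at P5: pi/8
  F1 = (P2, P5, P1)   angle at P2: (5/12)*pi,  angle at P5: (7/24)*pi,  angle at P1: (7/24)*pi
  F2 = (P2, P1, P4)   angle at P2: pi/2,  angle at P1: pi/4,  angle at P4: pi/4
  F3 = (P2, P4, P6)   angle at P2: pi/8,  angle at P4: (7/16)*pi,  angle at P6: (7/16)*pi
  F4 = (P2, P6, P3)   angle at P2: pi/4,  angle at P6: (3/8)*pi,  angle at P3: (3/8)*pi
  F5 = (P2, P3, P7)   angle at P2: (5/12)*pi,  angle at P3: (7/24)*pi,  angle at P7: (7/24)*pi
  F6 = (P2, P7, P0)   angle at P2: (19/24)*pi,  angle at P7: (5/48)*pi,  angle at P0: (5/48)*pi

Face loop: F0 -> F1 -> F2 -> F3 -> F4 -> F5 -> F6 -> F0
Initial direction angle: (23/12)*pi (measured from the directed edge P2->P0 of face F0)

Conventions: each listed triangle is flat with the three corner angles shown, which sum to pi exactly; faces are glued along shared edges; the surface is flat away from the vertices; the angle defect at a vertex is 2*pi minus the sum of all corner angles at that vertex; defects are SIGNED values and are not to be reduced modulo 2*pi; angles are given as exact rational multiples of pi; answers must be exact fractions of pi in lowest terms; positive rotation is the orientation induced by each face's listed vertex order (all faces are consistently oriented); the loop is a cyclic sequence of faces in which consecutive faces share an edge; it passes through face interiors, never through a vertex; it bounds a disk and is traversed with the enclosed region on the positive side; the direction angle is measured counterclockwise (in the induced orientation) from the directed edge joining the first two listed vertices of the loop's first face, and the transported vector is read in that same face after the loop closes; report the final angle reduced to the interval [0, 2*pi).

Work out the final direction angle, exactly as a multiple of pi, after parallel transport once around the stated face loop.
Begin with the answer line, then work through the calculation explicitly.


Answer: final direction angle = (2/3)*pi

enclosed vertex P2: corner angles sum to (13/4)*pi, defect = 2*pi - (13/4)*pi = (-5/4)*pi
final direction = starting direction + enclosed defect total, reduced mod 2*pi (induced orientation)
final angle = (23/12)*pi - (5/4)*pi = (2/3)*pi (mod 2*pi)


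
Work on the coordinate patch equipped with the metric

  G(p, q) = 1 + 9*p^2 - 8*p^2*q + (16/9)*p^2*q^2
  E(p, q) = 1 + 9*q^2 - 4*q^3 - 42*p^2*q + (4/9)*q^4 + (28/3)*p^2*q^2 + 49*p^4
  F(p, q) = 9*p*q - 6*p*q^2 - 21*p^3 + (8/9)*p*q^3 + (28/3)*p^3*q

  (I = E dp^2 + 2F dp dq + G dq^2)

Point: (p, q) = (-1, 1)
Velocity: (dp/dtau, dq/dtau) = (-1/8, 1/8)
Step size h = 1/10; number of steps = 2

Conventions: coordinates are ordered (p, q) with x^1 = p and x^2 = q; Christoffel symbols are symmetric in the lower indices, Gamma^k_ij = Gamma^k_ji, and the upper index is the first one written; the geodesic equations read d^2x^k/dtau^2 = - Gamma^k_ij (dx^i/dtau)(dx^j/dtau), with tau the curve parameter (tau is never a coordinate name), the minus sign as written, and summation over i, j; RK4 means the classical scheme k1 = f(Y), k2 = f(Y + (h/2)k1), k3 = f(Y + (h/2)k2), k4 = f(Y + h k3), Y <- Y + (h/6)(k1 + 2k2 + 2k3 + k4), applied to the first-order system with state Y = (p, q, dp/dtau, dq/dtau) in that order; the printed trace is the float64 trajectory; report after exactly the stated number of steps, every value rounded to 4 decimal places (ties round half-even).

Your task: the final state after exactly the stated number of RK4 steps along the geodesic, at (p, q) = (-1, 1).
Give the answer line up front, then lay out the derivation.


Answer: p = -1.0243, q = 1.0252, dp/dtau = -0.1185, dq/dtau = 0.1272

f(Y) = (dp/dtau, dq/dtau, -Gamma^p_ij Y'^i Y'^j, -Gamma^q_ij Y'^i Y'^j) with the Gammas evaluated at the stage position; h = 0.100000; intermediate values shown to 6 dp
step 0: p = -1.0000, q = 1.0000, dp/dtau = -0.1250, dq/dtau = 0.1250
step 1:
  k1: at (p, q) = (-1.000000, 1.000000), (dp/dtau, dq/dtau) = (-0.125000, 0.125000); Gamma_ppp = -2.556522, Gamma_ppq = -0.304348, Gamma_pqq = -0.243478, Gamma_qpp = -0.913043, Gamma_qpq = -0.108696, Gamma_qqq = -0.086957; k1 = (-0.125000, 0.125000, 0.034239, 0.012228)
  k2: at (p, q) = (-1.006250, 1.006250), (dp/dtau, dq/dtau) = (-0.123288, 0.125611); Gamma_ppp = -2.542046, Gamma_ppq = -0.299241, Gamma_pqq = -0.242100, Gamma_qpp = -0.894153, Gamma_qpq = -0.105257, Gamma_qqq = -0.085157; k2 = (-0.123288, 0.125611, 0.033191, 0.011675)
  k3: at (p, q) = (-1.006164, 1.006281), (dp/dtau, dq/dtau) = (-0.123340, 0.125584); Gamma_ppp = -2.542368, Gamma_ppq = -0.299297, Gamma_pqq = -0.242130, Gamma_qpp = -0.894405, Gamma_qpq = -0.105293, Gamma_qqq = -0.085181; k3 = (-0.123340, 0.125584, 0.033223, 0.011688)
  k4: at (p, q) = (-1.012334, 1.012558), (dp/dtau, dq/dtau) = (-0.121678, 0.126169); Gamma_ppp = -2.528163, Gamma_ppq = -0.294318, Gamma_pqq = -0.240777, Gamma_qpp = -0.876159, Gamma_qpq = -0.101999, Gamma_qqq = -0.083444; k4 = (-0.121678, 0.126169, 0.032227, 0.011168)
  Y <- Y + (h/6)(k1 + 2k2 + 2k3 + k4): p = -1.0123, q = 1.0126, dp/dtau = -0.1217, dq/dtau = 0.1262
step 2:
  k1: at (p, q) = (-1.012332, 1.012559), (dp/dtau, dq/dtau) = (-0.121678, 0.126169); Gamma_ppp = -2.528170, Gamma_ppq = -0.294319, Gamma_pqq = -0.240778, Gamma_qpp = -0.876164, Gamma_qpq = -0.101999, Gamma_qqq = -0.083444; k1 = (-0.121678, 0.126169, 0.032227, 0.011169)
  k2: at (p, q) = (-1.018416, 1.018868), (dp/dtau, dq/dtau) = (-0.120067, 0.126727); Gamma_ppp = -2.514263, Gamma_ppq = -0.289468, Gamma_pqq = -0.239454, Gamma_qpp = -0.858556, Gamma_qpq = -0.098846, Gamma_qqq = -0.081767; k2 = (-0.120067, 0.126727, 0.031282, 0.010682)
  k3: at (p, q) = (-1.018336, 1.018896), (dp/dtau, dq/dtau) = (-0.120114, 0.126703); Gamma_ppp = -2.514562, Gamma_ppq = -0.289519, Gamma_pqq = -0.239482, Gamma_qpp = -0.858780, Gamma_qpq = -0.098877, Gamma_qqq = -0.081789; k3 = (-0.120114, 0.126703, 0.031311, 0.010693)
  k4: at (p, q) = (-1.024344, 1.025230), (dp/dtau, dq/dtau) = (-0.118547, 0.127238); Gamma_ppp = -2.500915, Gamma_ppq = -0.284786, Gamma_pqq = -0.238182, Gamma_qpp = -0.841747, Gamma_qpq = -0.095852, Gamma_qqq = -0.080166; k4 = (-0.118547, 0.127238, 0.030411, 0.010236)
  Y <- Y + (h/6)(k1 + 2k2 + 2k3 + k4): p = -1.0243, q = 1.0252, dp/dtau = -0.1185, dq/dtau = 0.1272


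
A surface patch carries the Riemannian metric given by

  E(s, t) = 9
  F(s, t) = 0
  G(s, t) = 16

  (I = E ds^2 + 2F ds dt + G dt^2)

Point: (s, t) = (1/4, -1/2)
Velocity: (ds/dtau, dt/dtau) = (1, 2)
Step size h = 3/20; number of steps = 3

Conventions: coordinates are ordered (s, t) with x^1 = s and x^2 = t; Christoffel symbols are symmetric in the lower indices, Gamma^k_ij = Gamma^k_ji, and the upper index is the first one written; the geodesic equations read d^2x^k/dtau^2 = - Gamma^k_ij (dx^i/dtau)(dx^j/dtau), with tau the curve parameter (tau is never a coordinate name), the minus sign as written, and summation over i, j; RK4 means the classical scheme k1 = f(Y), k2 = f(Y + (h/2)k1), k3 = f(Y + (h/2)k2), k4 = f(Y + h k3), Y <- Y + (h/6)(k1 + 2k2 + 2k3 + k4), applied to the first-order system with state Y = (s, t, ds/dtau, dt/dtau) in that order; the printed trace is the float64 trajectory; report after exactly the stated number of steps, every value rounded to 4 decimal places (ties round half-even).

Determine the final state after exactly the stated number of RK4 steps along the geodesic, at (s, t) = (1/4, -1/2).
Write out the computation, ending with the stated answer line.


f(Y) = (ds/dtau, dt/dtau, -Gamma^s_ij Y'^i Y'^j, -Gamma^t_ij Y'^i Y'^j) with the Gammas evaluated at the stage position; h = 0.150000; intermediate values shown to 6 dp
step 0: s = 0.2500, t = -0.5000, ds/dtau = 1.0000, dt/dtau = 2.0000
step 1:
  k1: at (s, t) = (0.250000, -0.500000), (ds/dtau, dt/dtau) = (1.000000, 2.000000); Gamma_sss = 0.000000, Gamma_sst = 0.000000, Gamma_stt = 0.000000, Gamma_tss = 0.000000, Gamma_tst = 0.000000, Gamma_ttt = 0.000000; k1 = (1.000000, 2.000000, 0.000000, 0.000000)
  k2: at (s, t) = (0.325000, -0.350000), (ds/dtau, dt/dtau) = (1.000000, 2.000000); Gamma_sss = 0.000000, Gamma_sst = 0.000000, Gamma_stt = 0.000000, Gamma_tss = 0.000000, Gamma_tst = 0.000000, Gamma_ttt = 0.000000; k2 = (1.000000, 2.000000, 0.000000, 0.000000)
  k3: at (s, t) = (0.325000, -0.350000), (ds/dtau, dt/dtau) = (1.000000, 2.000000); Gamma_sss = 0.000000, Gamma_sst = 0.000000, Gamma_stt = 0.000000, Gamma_tss = 0.000000, Gamma_tst = 0.000000, Gamma_ttt = 0.000000; k3 = (1.000000, 2.000000, 0.000000, 0.000000)
  k4: at (s, t) = (0.400000, -0.200000), (ds/dtau, dt/dtau) = (1.000000, 2.000000); Gamma_sss = 0.000000, Gamma_sst = 0.000000, Gamma_stt = 0.000000, Gamma_tss = 0.000000, Gamma_tst = 0.000000, Gamma_ttt = 0.000000; k4 = (1.000000, 2.000000, 0.000000, 0.000000)
  Y <- Y + (h/6)(k1 + 2k2 + 2k3 + k4): s = 0.4000, t = -0.2000, ds/dtau = 1.0000, dt/dtau = 2.0000
step 2:
  k1: at (s, t) = (0.400000, -0.200000), (ds/dtau, dt/dtau) = (1.000000, 2.000000); Gamma_sss = 0.000000, Gamma_sst = 0.000000, Gamma_stt = 0.000000, Gamma_tss = 0.000000, Gamma_tst = 0.000000, Gamma_ttt = 0.000000; k1 = (1.000000, 2.000000, 0.000000, 0.000000)
  k2: at (s, t) = (0.475000, -0.050000), (ds/dtau, dt/dtau) = (1.000000, 2.000000); Gamma_sss = 0.000000, Gamma_sst = 0.000000, Gamma_stt = 0.000000, Gamma_tss = 0.000000, Gamma_tst = 0.000000, Gamma_ttt = 0.000000; k2 = (1.000000, 2.000000, 0.000000, 0.000000)
  k3: at (s, t) = (0.475000, -0.050000), (ds/dtau, dt/dtau) = (1.000000, 2.000000); Gamma_sss = 0.000000, Gamma_sst = 0.000000, Gamma_stt = 0.000000, Gamma_tss = 0.000000, Gamma_tst = 0.000000, Gamma_ttt = 0.000000; k3 = (1.000000, 2.000000, 0.000000, 0.000000)
  k4: at (s, t) = (0.550000, 0.100000), (ds/dtau, dt/dtau) = (1.000000, 2.000000); Gamma_sss = 0.000000, Gamma_sst = 0.000000, Gamma_stt = 0.000000, Gamma_tss = 0.000000, Gamma_tst = 0.000000, Gamma_ttt = 0.000000; k4 = (1.000000, 2.000000, 0.000000, 0.000000)
  Y <- Y + (h/6)(k1 + 2k2 + 2k3 + k4): s = 0.5500, t = 0.1000, ds/dtau = 1.0000, dt/dtau = 2.0000
step 3:
  k1: at (s, t) = (0.550000, 0.100000), (ds/dtau, dt/dtau) = (1.000000, 2.000000); Gamma_sss = 0.000000, Gamma_sst = 0.000000, Gamma_stt = 0.000000, Gamma_tss = 0.000000, Gamma_tst = 0.000000, Gamma_ttt = 0.000000; k1 = (1.000000, 2.000000, 0.000000, 0.000000)
  k2: at (s, t) = (0.625000, 0.250000), (ds/dtau, dt/dtau) = (1.000000, 2.000000); Gamma_sss = 0.000000, Gamma_sst = 0.000000, Gamma_stt = 0.000000, Gamma_tss = 0.000000, Gamma_tst = 0.000000, Gamma_ttt = 0.000000; k2 = (1.000000, 2.000000, 0.000000, 0.000000)
  k3: at (s, t) = (0.625000, 0.250000), (ds/dtau, dt/dtau) = (1.000000, 2.000000); Gamma_sss = 0.000000, Gamma_sst = 0.000000, Gamma_stt = 0.000000, Gamma_tss = 0.000000, Gamma_tst = 0.000000, Gamma_ttt = 0.000000; k3 = (1.000000, 2.000000, 0.000000, 0.000000)
  k4: at (s, t) = (0.700000, 0.400000), (ds/dtau, dt/dtau) = (1.000000, 2.000000); Gamma_sss = 0.000000, Gamma_sst = 0.000000, Gamma_stt = 0.000000, Gamma_tss = 0.000000, Gamma_tst = 0.000000, Gamma_ttt = 0.000000; k4 = (1.000000, 2.000000, 0.000000, 0.000000)
  Y <- Y + (h/6)(k1 + 2k2 + 2k3 + k4): s = 0.7000, t = 0.4000, ds/dtau = 1.0000, dt/dtau = 2.0000

Answer: s = 0.7000, t = 0.4000, ds/dtau = 1.0000, dt/dtau = 2.0000


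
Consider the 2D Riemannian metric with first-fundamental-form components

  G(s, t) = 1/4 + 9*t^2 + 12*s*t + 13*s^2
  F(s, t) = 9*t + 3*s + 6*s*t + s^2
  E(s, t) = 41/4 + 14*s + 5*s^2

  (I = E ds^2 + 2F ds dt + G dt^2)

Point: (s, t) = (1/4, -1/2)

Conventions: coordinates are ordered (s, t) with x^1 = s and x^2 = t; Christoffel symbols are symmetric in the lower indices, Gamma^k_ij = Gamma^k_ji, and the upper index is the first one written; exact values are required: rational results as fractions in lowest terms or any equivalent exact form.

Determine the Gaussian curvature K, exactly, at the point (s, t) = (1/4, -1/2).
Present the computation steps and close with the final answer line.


E = 225/16, F = -71/16, G = 29/16, EG - F^2 = 371/64 at the point
E_s = 33/2, E_t = 0, F_s = 1/2, F_t = 21/2, G_s = 1/2, G_t = -6
E_tt = 0, F_st = 6, G_ss = 26
K follows from Brioschi's formula, (det M1 - det M2)/(EG - F^2)^2.
M1 = [[-E_tt/2 + F_st - G_ss/2, E_s/2, F_s - E_t/2], [F_t - G_s/2, E, F], [G_t/2, F, G]] = [[-7, 33/4, 1/2], [41/4, 225/16, -71/16], [-3, -71/16, 29/16]]; det M1 = -21931/256
M2 = [[0, E_t/2, G_s/2], [E_t/2, E, F], [G_s/2, F, G]] = [[0, 0, 1/4], [0, 225/16, -71/16], [1/4, -71/16, 29/16]]; det M2 = -225/256
det M1 - det M2 = -10853/128; K = -10853/128 / (371/64)^2 = -347296/137641

Answer: K = -347296/137641


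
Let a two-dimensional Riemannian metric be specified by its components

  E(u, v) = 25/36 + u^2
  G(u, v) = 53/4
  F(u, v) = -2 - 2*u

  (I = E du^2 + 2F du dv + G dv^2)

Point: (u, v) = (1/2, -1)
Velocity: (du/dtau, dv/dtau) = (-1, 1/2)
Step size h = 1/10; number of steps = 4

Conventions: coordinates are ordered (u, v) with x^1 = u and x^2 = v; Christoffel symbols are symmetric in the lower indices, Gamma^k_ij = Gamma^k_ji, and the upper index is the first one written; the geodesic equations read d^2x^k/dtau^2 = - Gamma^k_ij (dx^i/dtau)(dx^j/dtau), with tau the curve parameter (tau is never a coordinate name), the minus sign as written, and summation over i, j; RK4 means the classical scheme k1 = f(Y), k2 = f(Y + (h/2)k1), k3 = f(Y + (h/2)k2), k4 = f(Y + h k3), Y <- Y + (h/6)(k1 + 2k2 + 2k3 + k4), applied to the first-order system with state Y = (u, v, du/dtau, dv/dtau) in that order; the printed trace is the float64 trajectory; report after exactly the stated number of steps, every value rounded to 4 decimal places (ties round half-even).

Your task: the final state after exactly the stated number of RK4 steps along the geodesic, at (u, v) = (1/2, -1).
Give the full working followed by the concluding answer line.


f(Y) = (du/dtau, dv/dtau, -Gamma^u_ij Y'^i Y'^j, -Gamma^v_ij Y'^i Y'^j) with the Gammas evaluated at the stage position; h = 0.100000; intermediate values shown to 6 dp
step 0: u = 0.5000, v = -1.0000, du/dtau = -1.0000, dv/dtau = 0.5000
step 1:
  k1: at (u, v) = (0.500000, -1.000000), (du/dtau, dv/dtau) = (-1.000000, 0.500000); Gamma_uuu = 0.177866, Gamma_uuv = 0.000000, Gamma_uvv = 0.000000, Gamma_vuu = -0.110672, Gamma_vuv = 0.000000, Gamma_vvv = 0.000000; k1 = (-1.000000, 0.500000, -0.177866, 0.110672)
  k2: at (u, v) = (0.450000, -0.975000), (du/dtau, dv/dtau) = (-1.008893, 0.505534); Gamma_uuu = 0.046769, Gamma_uuv = 0.000000, Gamma_uvv = 0.000000, Gamma_vuu = -0.140707, Gamma_vuv = 0.000000, Gamma_vvv = 0.000000; k2 = (-1.008893, 0.505534, -0.047605, 0.143221)
  k3: at (u, v) = (0.449555, -0.974723), (du/dtau, dv/dtau) = (-1.002380, 0.507161); Gamma_uuu = 0.045587, Gamma_uuv = 0.000000, Gamma_uvv = 0.000000, Gamma_vuu = -0.140969, Gamma_vuv = 0.000000, Gamma_vvv = 0.000000; k3 = (-1.002380, 0.507161, -0.045804, 0.141641)
  k4: at (u, v) = (0.399762, -0.949284), (du/dtau, dv/dtau) = (-1.004580, 0.514164); Gamma_uuu = -0.086801, Gamma_uuv = 0.000000, Gamma_uvv = 0.000000, Gamma_vuu = -0.169283, Gamma_vuv = 0.000000, Gamma_vvv = 0.000000; k4 = (-1.004580, 0.514164, 0.087598, 0.170838)
  Y <- Y + (h/6)(k1 + 2k2 + 2k3 + k4): u = 0.3995, v = -0.9493, du/dtau = -1.0046, dv/dtau = 0.5142
step 2:
  k1: at (u, v) = (0.399548, -0.949341), (du/dtau, dv/dtau) = (-1.004618, 0.514187); Gamma_uuu = -0.087367, Gamma_uuv = 0.000000, Gamma_uvv = 0.000000, Gamma_vuu = -0.169400, Gamma_vuv = 0.000000, Gamma_vvv = 0.000000; k1 = (-1.004618, 0.514187, 0.088176, 0.170968)
  k2: at (u, v) = (0.349317, -0.923631), (du/dtau, dv/dtau) = (-1.000209, 0.522736); Gamma_uuu = -0.217453, Gamma_uuv = 0.000000, Gamma_uvv = 0.000000, Gamma_vuu = -0.195232, Gamma_vuv = 0.000000, Gamma_vvv = 0.000000; k2 = (-1.000209, 0.522736, 0.217544, 0.195314)
  k3: at (u, v) = (0.349537, -0.923204), (du/dtau, dv/dtau) = (-0.993741, 0.523953); Gamma_uuu = -0.216897, Gamma_uuv = 0.000000, Gamma_uvv = 0.000000, Gamma_vuu = -0.195126, Gamma_vuv = 0.000000, Gamma_vvv = 0.000000; k3 = (-0.993741, 0.523953, 0.214190, 0.192691)
  k4: at (u, v) = (0.300174, -0.896945), (du/dtau, dv/dtau) = (-0.983199, 0.533456); Gamma_uuu = -0.336701, Gamma_uuv = 0.000000, Gamma_uvv = 0.000000, Gamma_vuu = -0.217022, Gamma_vuv = 0.000000, Gamma_vvv = 0.000000; k4 = (-0.983199, 0.533456, 0.325483, 0.209791)
  Y <- Y + (h/6)(k1 + 2k2 + 2k3 + k4): u = 0.3000, v = -0.8970, du/dtau = -0.9833, dv/dtau = 0.5335
step 3:
  k1: at (u, v) = (0.299953, -0.896990), (du/dtau, dv/dtau) = (-0.983333, 0.533467); Gamma_uuu = -0.337214, Gamma_uuv = 0.000000, Gamma_uvv = 0.000000, Gamma_vuu = -0.217111, Gamma_vuv = 0.000000, Gamma_vvv = 0.000000; k1 = (-0.983333, 0.533467, 0.326067, 0.209934)
  k2: at (u, v) = (0.250786, -0.870317), (du/dtau, dv/dtau) = (-0.967029, 0.543963); Gamma_uuu = -0.444874, Gamma_uuv = 0.000000, Gamma_uvv = 0.000000, Gamma_vuu = -0.234935, Gamma_vuv = 0.000000, Gamma_vvv = 0.000000; k2 = (-0.967029, 0.543963, 0.416022, 0.219698)
  k3: at (u, v) = (0.251601, -0.869792), (du/dtau, dv/dtau) = (-0.962532, 0.544452); Gamma_uuu = -0.443198, Gamma_uuv = 0.000000, Gamma_uvv = 0.000000, Gamma_vuu = -0.234673, Gamma_vuv = 0.000000, Gamma_vvv = 0.000000; k3 = (-0.962532, 0.544452, 0.410609, 0.217417)
  k4: at (u, v) = (0.203699, -0.842545), (du/dtau, dv/dtau) = (-0.942272, 0.555208); Gamma_uuu = -0.534881, Gamma_uuv = 0.000000, Gamma_uvv = 0.000000, Gamma_vuu = -0.248126, Gamma_vuv = 0.000000, Gamma_vvv = 0.000000; k4 = (-0.942272, 0.555208, 0.474908, 0.220305)
  Y <- Y + (h/6)(k1 + 2k2 + 2k3 + k4): u = 0.2035, v = -0.8426, du/dtau = -0.9424, dv/dtau = 0.5552
step 4:
  k1: at (u, v) = (0.203540, -0.842565), (du/dtau, dv/dtau) = (-0.942429, 0.555208); Gamma_uuu = -0.535162, Gamma_uuv = 0.000000, Gamma_uvv = 0.000000, Gamma_vuu = -0.248164, Gamma_vuv = 0.000000, Gamma_vvv = 0.000000; k1 = (-0.942429, 0.555208, 0.475316, 0.220413)
  k2: at (u, v) = (0.156419, -0.814805), (du/dtau, dv/dtau) = (-0.918663, 0.566228); Gamma_uuu = -0.611328, Gamma_uuv = 0.000000, Gamma_uvv = 0.000000, Gamma_vuu = -0.257653, Gamma_vuv = 0.000000, Gamma_vvv = 0.000000; k2 = (-0.918663, 0.566228, 0.515925, 0.217444)
  k3: at (u, v) = (0.157607, -0.814254), (du/dtau, dv/dtau) = (-0.916632, 0.566080); Gamma_uuu = -0.609580, Gamma_uuv = 0.000000, Gamma_uvv = 0.000000, Gamma_vuu = -0.257457, Gamma_vuv = 0.000000, Gamma_vvv = 0.000000; k3 = (-0.916632, 0.566080, 0.512178, 0.216319)
  k4: at (u, v) = (0.111877, -0.785957), (du/dtau, dv/dtau) = (-0.891211, 0.576840); Gamma_uuu = -0.670519, Gamma_uuv = 0.000000, Gamma_uvv = 0.000000, Gamma_vuu = -0.263477, Gamma_vuv = 0.000000, Gamma_vvv = 0.000000; k4 = (-0.891211, 0.576840, 0.532564, 0.209268)
  Y <- Y + (h/6)(k1 + 2k2 + 2k3 + k4): u = 0.1118, v = -0.7860, du/dtau = -0.8914, dv/dtau = 0.5768

Answer: u = 0.1118, v = -0.7860, du/dtau = -0.8914, dv/dtau = 0.5768


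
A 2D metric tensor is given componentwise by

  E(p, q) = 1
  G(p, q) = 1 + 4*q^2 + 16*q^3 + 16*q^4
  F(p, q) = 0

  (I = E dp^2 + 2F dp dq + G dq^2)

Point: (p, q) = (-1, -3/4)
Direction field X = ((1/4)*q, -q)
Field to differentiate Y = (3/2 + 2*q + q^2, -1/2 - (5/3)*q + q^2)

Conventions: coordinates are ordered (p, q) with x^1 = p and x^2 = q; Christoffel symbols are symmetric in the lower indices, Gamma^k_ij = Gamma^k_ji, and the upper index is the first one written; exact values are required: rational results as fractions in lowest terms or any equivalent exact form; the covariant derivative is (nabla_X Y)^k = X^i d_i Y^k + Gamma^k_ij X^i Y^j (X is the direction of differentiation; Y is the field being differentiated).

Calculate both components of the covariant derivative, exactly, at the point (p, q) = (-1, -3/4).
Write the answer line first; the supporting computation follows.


Answer: (nabla_X Y)^p = 3/8, (nabla_X Y)^q = -853/200

E = 1, F = 0, G = 25/16 at the point
E_p = 0, E_q = 0, F_p = 0, F_q = 0, G_p = 0, G_q = -6
EG - F^2 = 25/16;  g^inv = (16/25) * [[25/16, 0], [0, 1]]
first-kind symbols [ij,l] = (1/2)(d_i g_jl + d_j g_il - d_l g_ij): [pp,p] = E_p/2 = 0, [pp,q] = F_p - E_q/2 = 0, [pq,p] = E_q/2 = 0, [pq,q] = G_p/2 = 0, [qq,p] = F_q - G_p/2 = 0, [qq,q] = G_q/2 = -3
Gamma^p_ij = (G*[ij,p] - F*[ij,q])/(EG - F^2), Gamma^q_ij = (E*[ij,q] - F*[ij,p])/(EG - F^2)
Gamma_ppp = 0, Gamma_ppq = 0, Gamma_pqq = 0, Gamma_qpp = 0, Gamma_qpq = 0, Gamma_qqq = -48/25
X = (-3/16, 3/4), Y = (9/16, 21/16) at the point


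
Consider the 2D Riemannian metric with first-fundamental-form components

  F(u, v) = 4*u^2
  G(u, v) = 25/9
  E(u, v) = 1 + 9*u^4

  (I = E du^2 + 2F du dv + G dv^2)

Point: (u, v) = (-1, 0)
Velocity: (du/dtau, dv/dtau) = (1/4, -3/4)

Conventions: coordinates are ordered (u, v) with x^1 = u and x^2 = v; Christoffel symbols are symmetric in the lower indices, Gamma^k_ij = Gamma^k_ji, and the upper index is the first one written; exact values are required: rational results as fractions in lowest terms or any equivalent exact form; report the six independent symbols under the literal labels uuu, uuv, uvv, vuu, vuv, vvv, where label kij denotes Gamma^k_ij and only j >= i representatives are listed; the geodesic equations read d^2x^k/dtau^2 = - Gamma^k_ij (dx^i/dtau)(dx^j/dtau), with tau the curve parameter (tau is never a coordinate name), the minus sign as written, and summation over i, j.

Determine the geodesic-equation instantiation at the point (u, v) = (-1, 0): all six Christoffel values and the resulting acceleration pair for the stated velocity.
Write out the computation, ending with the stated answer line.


E = 10, F = 4, G = 25/9 at the point
E_u = -36, E_v = 0, F_u = -8, F_v = 0, G_u = 0, G_v = 0
EG - F^2 = 106/9;  g^inv = (9/106) * [[25/9, -4], [-4, 10]]
first-kind symbols [ij,l] = (1/2)(d_i g_jl + d_j g_il - d_l g_ij): [uu,u] = E_u/2 = -18, [uu,v] = F_u - E_v/2 = -8, [uv,u] = E_v/2 = 0, [uv,v] = G_u/2 = 0, [vv,u] = F_v - G_u/2 = 0, [vv,v] = G_v/2 = 0
Gamma^u_ij = (G*[ij,u] - F*[ij,v])/(EG - F^2), Gamma^v_ij = (E*[ij,v] - F*[ij,u])/(EG - F^2)
Gamma_uuu = -81/53, Gamma_uuv = 0, Gamma_uvv = 0, Gamma_vuu = -36/53, Gamma_vuv = 0, Gamma_vvv = 0
d^2u/dtau^2 = -(Gamma_uuu*(1/4)^2 + 2*Gamma_uuv*(1/4)*(-3/4) + Gamma_uvv*(-3/4)^2) = 81/848
d^2v/dtau^2 = -(Gamma_vuu*(1/4)^2 + 2*Gamma_vuv*(1/4)*(-3/4) + Gamma_vvv*(-3/4)^2) = 9/212

Answer: Gamma_uuu = -81/53, Gamma_uuv = 0, Gamma_uvv = 0, Gamma_vuu = -36/53, Gamma_vuv = 0, Gamma_vvv = 0; accelerations (d^2u/dtau^2, d^2v/dtau^2) = (81/848, 9/212)


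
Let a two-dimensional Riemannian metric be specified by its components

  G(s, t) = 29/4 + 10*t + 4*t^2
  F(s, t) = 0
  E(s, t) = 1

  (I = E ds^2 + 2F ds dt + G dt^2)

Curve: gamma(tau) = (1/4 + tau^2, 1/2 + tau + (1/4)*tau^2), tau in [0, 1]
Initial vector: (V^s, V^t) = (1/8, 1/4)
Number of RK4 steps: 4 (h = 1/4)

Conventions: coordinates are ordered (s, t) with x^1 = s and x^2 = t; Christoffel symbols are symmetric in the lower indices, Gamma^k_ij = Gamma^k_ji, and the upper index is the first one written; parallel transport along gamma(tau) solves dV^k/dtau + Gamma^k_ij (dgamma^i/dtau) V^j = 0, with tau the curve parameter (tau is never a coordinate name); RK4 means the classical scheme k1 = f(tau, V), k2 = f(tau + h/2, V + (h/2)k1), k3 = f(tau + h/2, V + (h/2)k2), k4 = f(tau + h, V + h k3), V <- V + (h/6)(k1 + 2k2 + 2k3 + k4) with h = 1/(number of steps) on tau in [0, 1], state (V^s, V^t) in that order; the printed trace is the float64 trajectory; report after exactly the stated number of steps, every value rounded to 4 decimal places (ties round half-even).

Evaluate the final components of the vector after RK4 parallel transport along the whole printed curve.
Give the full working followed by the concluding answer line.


gamma'(tau) = (2*tau, 1 + (1/2)*tau); f(tau, V)^k = -Gamma^k_ij(gamma(tau)) gamma'^i(tau) V^j; h = 1/4; intermediate values shown to 6 dp
curve data and Christoffel symbols at the stage parameters:
  tau = 0.000000: gamma = (0.250000, 0.500000), gamma' = (0.000000, 1.000000); Gamma_sss = 0.000000, Gamma_sst = 0.000000, Gamma_stt = 0.000000, Gamma_tss = 0.000000, Gamma_tst = 0.000000, Gamma_ttt = 0.528302
  tau = 0.125000: gamma = (0.265625, 0.628906), gamma' = (0.250000, 1.062500); Gamma_sss = 0.000000, Gamma_sst = 0.000000, Gamma_stt = 0.000000, Gamma_tss = 0.000000, Gamma_tst = 0.000000, Gamma_ttt = 0.497027
  tau = 0.250000: gamma = (0.312500, 0.765625), gamma' = (0.500000, 1.125000); Gamma_sss = 0.000000, Gamma_sst = 0.000000, Gamma_stt = 0.000000, Gamma_tss = 0.000000, Gamma_tst = 0.000000, Gamma_ttt = 0.467365
  tau = 0.375000: gamma = (0.390625, 0.910156), gamma' = (0.750000, 1.187500); Gamma_sss = 0.000000, Gamma_sst = 0.000000, Gamma_stt = 0.000000, Gamma_tss = 0.000000, Gamma_tst = 0.000000, Gamma_ttt = 0.439389
  tau = 0.500000: gamma = (0.500000, 1.062500), gamma' = (1.000000, 1.250000); Gamma_sss = 0.000000, Gamma_sst = 0.000000, Gamma_stt = 0.000000, Gamma_tss = 0.000000, Gamma_tst = 0.000000, Gamma_ttt = 0.413119
  tau = 0.625000: gamma = (0.640625, 1.222656), gamma' = (1.250000, 1.312500); Gamma_sss = 0.000000, Gamma_sst = 0.000000, Gamma_stt = 0.000000, Gamma_tss = 0.000000, Gamma_tst = 0.000000, Gamma_ttt = 0.388536
  tau = 0.750000: gamma = (0.812500, 1.390625), gamma' = (1.500000, 1.375000); Gamma_sss = 0.000000, Gamma_sst = 0.000000, Gamma_stt = 0.000000, Gamma_tss = 0.000000, Gamma_tst = 0.000000, Gamma_ttt = 0.365591
  tau = 0.875000: gamma = (1.015625, 1.566406), gamma' = (1.750000, 1.437500); Gamma_sss = 0.000000, Gamma_sst = 0.000000, Gamma_stt = 0.000000, Gamma_tss = 0.000000, Gamma_tst = 0.000000, Gamma_ttt = 0.344214
  tau = 1.000000: gamma = (1.250000, 1.750000), gamma' = (2.000000, 1.500000); Gamma_sss = 0.000000, Gamma_sst = 0.000000, Gamma_stt = 0.000000, Gamma_tss = 0.000000, Gamma_tst = 0.000000, Gamma_ttt = 0.324324
step 0: V^s = 0.1250, V^t = 0.2500
step 1: k1 = (0.000000, -0.132075), k2 = (0.000000, -0.123304), k3 = (0.000000, -0.123883), k4 = (0.000000, -0.115162); V <- V + (h/6)(k1 + 2k2 + 2k3 + k4): V^s = 0.1250, V^t = 0.2191
step 2: k1 = (0.000000, -0.115199), k2 = (0.000000, -0.106807), k3 = (0.000000, -0.107354), k4 = (0.000000, -0.099283); V <- V + (h/6)(k1 + 2k2 + 2k3 + k4): V^s = 0.1250, V^t = 0.1923
step 3: k1 = (0.000000, -0.099312), k2 = (0.000000, -0.091742), k3 = (0.000000, -0.092224), k4 = (0.000000, -0.085085); V <- V + (h/6)(k1 + 2k2 + 2k3 + k4): V^s = 0.1250, V^t = 0.1693
step 4: k1 = (0.000000, -0.085106), k2 = (0.000000, -0.078508), k3 = (0.000000, -0.078916), k4 = (0.000000, -0.072765); V <- V + (h/6)(k1 + 2k2 + 2k3 + k4): V^s = 0.1250, V^t = 0.1496

Answer: V^s = 0.1250, V^t = 0.1496
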